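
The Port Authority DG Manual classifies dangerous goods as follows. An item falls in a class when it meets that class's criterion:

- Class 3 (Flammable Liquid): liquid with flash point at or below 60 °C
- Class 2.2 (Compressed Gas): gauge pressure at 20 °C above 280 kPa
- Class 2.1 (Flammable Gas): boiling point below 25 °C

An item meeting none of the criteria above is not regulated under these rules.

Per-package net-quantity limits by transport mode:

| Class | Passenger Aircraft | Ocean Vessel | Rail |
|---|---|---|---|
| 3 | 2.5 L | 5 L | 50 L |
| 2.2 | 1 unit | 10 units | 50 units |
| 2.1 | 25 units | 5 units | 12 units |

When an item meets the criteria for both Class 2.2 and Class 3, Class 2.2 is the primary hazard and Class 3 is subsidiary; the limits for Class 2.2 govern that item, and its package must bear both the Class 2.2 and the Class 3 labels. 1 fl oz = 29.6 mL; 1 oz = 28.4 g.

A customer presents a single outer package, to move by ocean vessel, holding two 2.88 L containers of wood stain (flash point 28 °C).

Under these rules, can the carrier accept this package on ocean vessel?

No

Wood stain: flash point 28 °C ≤ 60 °C → Class 3 (Flammable Liquid).
Class 3 quantity: two 2.88 L containers = 5.76 L.
That exceeds the Class 3 ocean vessel limit of 5 L.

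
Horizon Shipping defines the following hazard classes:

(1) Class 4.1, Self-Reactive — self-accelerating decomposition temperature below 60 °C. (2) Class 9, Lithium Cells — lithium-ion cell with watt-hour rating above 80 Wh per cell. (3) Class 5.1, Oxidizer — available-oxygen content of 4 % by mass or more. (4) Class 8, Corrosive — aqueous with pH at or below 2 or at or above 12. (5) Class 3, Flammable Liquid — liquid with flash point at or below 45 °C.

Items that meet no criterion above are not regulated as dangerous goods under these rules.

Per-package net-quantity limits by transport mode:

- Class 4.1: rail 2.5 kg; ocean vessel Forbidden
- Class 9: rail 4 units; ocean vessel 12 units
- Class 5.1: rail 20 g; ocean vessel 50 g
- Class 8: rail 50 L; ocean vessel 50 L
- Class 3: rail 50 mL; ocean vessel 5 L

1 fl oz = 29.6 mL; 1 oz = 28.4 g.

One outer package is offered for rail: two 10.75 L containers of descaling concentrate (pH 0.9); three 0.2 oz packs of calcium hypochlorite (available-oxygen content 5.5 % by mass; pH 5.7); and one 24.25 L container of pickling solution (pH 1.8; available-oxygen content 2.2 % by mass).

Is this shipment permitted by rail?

Descaling concentrate: pH 0.9 ≤ 2 → Class 8 (Corrosive).
With available-oxygen content 5.5 % by mass (≥ 4 % by mass), the calcium hypochlorite falls in Class 5.1.
Pickling solution: pH 1.8 ≤ 2 → Class 8 (Corrosive).
Total Class 8: (two 10.75 L containers = 21.5 L) + 24.25 L = 45.75 L.
45.75 L is within the rail limit of 50 L for Class 8.
Class 5.1 quantity: three 0.2 oz packs = 17.04 g.
That is within the Class 5.1 rail limit of 20 g.
Every hazard class is within its rail limit and no segregation rule is violated.

Yes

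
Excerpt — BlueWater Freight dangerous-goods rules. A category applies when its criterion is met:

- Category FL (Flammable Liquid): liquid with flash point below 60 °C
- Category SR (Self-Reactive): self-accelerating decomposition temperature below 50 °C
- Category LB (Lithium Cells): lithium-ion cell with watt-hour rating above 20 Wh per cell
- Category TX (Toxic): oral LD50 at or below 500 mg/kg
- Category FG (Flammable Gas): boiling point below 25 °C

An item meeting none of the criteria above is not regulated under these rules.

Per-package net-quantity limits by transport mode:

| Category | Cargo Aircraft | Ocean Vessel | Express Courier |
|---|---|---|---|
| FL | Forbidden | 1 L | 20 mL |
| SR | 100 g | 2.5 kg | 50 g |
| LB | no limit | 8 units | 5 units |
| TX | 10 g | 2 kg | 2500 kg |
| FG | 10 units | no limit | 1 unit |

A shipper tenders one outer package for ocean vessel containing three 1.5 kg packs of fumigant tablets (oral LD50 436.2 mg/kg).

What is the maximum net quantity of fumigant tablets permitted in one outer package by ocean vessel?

With oral LD50 436.2 mg/kg (≤ 500 mg/kg), the fumigant tablets fall in Category TX.
The ocean vessel limit for Category TX is 2 kg.

2 kg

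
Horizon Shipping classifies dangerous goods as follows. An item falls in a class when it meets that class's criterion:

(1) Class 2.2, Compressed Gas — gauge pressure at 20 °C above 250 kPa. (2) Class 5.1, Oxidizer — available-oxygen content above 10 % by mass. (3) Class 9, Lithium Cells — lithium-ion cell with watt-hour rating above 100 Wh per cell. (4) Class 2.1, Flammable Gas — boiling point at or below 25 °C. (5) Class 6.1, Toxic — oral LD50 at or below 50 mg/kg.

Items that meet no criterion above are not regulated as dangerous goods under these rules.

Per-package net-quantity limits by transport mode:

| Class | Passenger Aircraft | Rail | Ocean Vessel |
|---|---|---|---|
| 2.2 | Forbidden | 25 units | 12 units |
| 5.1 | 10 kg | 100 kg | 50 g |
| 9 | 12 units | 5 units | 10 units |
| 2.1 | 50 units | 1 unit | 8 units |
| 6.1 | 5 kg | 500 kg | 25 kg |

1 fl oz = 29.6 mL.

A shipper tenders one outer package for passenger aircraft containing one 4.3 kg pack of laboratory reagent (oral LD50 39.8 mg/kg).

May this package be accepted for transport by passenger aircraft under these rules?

Yes

The laboratory reagent has oral LD50 39.8 mg/kg, which is ≤ 50 mg/kg, so it is Class 6.1 (Toxic).
Class 6.1 quantity: 4.3 kg.
4.3 kg is within the passenger aircraft limit of 5 kg for Class 6.1.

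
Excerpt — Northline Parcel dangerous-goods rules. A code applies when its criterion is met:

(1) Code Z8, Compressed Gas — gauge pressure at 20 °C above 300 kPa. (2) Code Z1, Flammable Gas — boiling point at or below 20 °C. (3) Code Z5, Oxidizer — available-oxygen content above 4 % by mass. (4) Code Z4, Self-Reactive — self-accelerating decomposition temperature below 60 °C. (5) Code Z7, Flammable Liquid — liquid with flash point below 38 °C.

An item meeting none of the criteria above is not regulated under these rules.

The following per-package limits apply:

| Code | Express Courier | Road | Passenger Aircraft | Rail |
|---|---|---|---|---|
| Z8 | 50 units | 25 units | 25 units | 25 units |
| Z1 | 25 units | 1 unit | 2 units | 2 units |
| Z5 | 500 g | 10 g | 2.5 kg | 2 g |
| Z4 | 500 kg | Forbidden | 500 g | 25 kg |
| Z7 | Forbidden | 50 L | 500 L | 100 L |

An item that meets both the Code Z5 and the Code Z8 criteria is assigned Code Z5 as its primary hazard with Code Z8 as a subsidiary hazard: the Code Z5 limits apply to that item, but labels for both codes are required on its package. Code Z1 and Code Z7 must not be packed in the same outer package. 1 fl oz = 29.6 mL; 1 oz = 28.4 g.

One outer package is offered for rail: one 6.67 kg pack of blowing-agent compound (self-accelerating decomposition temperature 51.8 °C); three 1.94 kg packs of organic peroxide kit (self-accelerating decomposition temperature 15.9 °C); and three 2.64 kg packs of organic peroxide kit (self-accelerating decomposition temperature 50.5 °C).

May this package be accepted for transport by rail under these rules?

With self-accelerating decomposition temperature 51.8 °C (< 60 °C), the blowing-agent compound falls in Code Z4.
The organic peroxide kit has self-accelerating decomposition temperature 15.9 °C, which is < 60 °C, so it is Code Z4 (Self-Reactive).
Self-accelerating decomposition temperature 50.5 °C meets the Code Z4 criterion (Self-Reactive), so the organic peroxide kit is Code Z4.
Total Code Z4: 6.67 kg + (three 1.94 kg packs = 5.82 kg) + (three 2.64 kg packs = 7.92 kg) = 20.41 kg.
20.41 kg is within the rail limit of 25 kg for Code Z4.

Yes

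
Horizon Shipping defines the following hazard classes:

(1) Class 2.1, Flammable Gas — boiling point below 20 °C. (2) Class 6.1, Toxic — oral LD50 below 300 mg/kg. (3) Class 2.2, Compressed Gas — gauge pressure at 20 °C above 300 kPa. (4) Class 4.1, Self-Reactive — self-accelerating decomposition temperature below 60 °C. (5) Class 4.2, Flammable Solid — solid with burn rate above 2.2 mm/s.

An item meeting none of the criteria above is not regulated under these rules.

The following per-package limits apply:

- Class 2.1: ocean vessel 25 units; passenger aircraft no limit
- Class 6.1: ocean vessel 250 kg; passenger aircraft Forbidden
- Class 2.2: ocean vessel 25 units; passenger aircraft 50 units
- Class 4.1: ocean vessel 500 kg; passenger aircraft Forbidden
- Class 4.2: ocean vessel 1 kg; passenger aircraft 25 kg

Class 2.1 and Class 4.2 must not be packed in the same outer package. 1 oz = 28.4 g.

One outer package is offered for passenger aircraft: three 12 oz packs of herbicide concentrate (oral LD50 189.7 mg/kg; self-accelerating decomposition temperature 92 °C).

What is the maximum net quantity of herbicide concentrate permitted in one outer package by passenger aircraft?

Oral LD50 189.7 mg/kg meets the Class 6.1 criterion (Toxic), so the herbicide concentrate is Class 6.1.
The passenger aircraft limit for Class 6.1 is Forbidden.

Forbidden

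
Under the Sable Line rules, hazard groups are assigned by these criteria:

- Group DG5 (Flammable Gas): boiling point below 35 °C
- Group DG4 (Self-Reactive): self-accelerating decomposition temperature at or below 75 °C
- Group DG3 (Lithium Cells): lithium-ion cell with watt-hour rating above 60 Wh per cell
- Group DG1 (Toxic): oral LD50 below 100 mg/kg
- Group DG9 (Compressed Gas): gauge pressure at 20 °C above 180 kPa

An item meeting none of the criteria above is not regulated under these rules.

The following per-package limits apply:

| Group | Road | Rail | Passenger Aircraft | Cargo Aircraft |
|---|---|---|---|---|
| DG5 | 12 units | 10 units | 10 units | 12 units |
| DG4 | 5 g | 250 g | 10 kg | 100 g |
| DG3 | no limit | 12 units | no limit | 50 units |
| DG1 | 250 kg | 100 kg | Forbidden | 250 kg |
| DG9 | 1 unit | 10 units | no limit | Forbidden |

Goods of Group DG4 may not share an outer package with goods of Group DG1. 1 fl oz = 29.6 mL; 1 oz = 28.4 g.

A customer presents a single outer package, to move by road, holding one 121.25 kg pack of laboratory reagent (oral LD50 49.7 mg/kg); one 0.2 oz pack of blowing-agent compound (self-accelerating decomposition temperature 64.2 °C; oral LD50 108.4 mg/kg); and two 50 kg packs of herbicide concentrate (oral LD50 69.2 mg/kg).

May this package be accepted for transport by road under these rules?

No

Oral LD50 49.7 mg/kg meets the Group DG1 criterion (Toxic), so the laboratory reagent is Group DG1.
With self-accelerating decomposition temperature 64.2 °C (≤ 75 °C), the blowing-agent compound falls in Group DG4.
With oral LD50 69.2 mg/kg (< 100 mg/kg), the herbicide concentrate falls in Group DG1.
Group DG4 quantity: one 0.2 oz pack = 5.68 g.
5.68 g exceeds the road limit of 5 g for Group DG4.
Total Group DG1: 121.25 kg + (two 50 kg packs = 100 kg) = 221.25 kg.
221.25 kg ≤ 250 kg (road limit, Group DG1) — within limit.
Group DG4 and Group DG1 may not share an outer package.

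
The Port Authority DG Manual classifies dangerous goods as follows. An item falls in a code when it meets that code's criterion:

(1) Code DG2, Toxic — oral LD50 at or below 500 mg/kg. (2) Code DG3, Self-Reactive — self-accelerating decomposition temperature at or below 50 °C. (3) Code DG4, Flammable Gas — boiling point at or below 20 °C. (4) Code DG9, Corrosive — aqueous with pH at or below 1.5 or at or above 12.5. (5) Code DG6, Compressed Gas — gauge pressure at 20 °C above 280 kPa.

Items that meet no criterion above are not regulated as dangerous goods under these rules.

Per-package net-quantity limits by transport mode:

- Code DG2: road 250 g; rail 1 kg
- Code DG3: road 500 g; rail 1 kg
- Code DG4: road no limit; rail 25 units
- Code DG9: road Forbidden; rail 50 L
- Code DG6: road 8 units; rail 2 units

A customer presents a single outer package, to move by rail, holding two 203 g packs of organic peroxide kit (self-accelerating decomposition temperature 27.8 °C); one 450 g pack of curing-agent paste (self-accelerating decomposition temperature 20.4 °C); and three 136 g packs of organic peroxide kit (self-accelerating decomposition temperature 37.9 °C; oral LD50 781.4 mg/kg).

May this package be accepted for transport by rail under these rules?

Organic peroxide kit: self-accelerating decomposition temperature 27.8 °C ≤ 50 °C → Code DG3 (Self-Reactive).
Curing-agent paste: self-accelerating decomposition temperature 20.4 °C ≤ 50 °C → Code DG3 (Self-Reactive).
The organic peroxide kit has self-accelerating decomposition temperature 37.9 °C, which is ≤ 50 °C, so it is Code DG3 (Self-Reactive).
Total Code DG3: (two 203 g packs = 406 g) + 450 g + (three 136 g packs = 408 g) = 1.264 kg.
That exceeds the Code DG3 rail limit of 1 kg.

No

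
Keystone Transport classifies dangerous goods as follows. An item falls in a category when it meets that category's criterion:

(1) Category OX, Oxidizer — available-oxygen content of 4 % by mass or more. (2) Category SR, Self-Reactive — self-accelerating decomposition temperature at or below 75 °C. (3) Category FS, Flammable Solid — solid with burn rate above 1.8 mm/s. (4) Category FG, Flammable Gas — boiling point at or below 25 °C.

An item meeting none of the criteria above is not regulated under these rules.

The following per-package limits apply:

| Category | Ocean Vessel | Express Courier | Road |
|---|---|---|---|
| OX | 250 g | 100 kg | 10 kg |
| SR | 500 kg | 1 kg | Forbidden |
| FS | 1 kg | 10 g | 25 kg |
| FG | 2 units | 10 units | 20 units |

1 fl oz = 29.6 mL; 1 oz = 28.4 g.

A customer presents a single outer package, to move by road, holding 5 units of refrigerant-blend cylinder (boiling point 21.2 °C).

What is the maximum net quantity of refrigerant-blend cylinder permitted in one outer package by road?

20 units

Boiling point 21.2 °C meets the Category FG criterion (Flammable Gas), so the refrigerant-blend cylinder is Category FG.
The road limit for Category FG is 20 units.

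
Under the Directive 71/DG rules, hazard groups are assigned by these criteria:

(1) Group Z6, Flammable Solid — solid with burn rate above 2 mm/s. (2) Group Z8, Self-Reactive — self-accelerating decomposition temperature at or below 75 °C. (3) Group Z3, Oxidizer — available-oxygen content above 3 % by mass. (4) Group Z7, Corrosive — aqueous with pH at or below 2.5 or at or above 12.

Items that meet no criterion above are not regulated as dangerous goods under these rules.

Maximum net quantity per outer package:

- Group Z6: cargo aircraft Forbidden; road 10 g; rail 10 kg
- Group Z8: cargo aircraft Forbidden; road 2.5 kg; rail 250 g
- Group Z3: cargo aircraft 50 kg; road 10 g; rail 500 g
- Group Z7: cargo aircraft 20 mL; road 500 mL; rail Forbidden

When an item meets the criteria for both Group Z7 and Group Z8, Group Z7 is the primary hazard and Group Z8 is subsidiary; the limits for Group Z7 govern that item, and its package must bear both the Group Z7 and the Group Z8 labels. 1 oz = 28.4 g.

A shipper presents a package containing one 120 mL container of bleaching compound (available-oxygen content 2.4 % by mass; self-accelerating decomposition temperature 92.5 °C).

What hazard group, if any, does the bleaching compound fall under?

self-accelerating decomposition temperature 92.5 °C is not below 75 °C, so Group Z8 does not apply.
available-oxygen content 2.4 % by mass is not above 3 % by mass, so Group Z3 does not apply.
No criterion is met, so the item is not regulated.

Not regulated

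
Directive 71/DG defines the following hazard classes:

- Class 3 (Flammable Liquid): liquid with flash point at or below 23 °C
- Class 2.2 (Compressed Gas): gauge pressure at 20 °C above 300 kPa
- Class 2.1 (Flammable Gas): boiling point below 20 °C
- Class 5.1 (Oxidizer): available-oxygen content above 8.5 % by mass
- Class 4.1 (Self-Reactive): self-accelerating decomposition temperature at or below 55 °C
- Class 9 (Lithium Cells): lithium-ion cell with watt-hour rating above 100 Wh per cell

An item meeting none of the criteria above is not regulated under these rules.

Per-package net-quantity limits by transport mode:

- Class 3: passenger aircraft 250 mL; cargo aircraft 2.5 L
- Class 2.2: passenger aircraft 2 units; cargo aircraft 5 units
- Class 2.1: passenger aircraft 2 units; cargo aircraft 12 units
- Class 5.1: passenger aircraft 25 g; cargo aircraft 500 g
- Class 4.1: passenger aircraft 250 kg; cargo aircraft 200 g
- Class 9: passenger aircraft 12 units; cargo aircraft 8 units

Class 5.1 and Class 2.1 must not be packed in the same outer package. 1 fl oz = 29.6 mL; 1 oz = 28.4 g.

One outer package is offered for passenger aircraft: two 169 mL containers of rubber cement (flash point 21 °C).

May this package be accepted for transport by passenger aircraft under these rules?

With flash point 21 °C (≤ 23 °C), the rubber cement falls in Class 3.
Class 3 quantity: two 169 mL containers = 338 mL.
338 mL > 250 mL (passenger aircraft limit, Class 3) — over the limit.

No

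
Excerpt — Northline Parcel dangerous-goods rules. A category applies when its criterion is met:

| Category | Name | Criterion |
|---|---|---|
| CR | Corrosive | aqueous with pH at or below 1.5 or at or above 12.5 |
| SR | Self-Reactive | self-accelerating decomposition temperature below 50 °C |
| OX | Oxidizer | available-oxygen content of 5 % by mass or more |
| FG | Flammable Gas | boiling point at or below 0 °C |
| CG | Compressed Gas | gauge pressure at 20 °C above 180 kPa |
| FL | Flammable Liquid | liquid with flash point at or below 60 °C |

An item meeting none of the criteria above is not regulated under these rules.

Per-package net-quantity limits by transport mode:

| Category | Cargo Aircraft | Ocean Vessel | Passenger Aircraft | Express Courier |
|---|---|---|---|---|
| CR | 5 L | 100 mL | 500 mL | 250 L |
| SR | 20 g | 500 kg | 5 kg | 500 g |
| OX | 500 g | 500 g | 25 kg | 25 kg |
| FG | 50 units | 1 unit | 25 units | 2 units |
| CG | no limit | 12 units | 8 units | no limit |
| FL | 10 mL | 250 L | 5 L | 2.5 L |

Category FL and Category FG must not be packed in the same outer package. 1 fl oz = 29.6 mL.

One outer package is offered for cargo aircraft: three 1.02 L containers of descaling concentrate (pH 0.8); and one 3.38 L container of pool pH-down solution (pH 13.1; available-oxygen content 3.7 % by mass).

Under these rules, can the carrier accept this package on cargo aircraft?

No

pH 0.8 meets the Category CR criterion (Corrosive), so the descaling concentrate is Category CR.
The pool pH-down solution has pH 13.1, which is ≥ 12.5, so it is Category CR (Corrosive).
Category CR net quantity: (three 1.02 L containers = 3.06 L) + 3.38 L = 6.44 L.
That exceeds the Category CR cargo aircraft limit of 5 L.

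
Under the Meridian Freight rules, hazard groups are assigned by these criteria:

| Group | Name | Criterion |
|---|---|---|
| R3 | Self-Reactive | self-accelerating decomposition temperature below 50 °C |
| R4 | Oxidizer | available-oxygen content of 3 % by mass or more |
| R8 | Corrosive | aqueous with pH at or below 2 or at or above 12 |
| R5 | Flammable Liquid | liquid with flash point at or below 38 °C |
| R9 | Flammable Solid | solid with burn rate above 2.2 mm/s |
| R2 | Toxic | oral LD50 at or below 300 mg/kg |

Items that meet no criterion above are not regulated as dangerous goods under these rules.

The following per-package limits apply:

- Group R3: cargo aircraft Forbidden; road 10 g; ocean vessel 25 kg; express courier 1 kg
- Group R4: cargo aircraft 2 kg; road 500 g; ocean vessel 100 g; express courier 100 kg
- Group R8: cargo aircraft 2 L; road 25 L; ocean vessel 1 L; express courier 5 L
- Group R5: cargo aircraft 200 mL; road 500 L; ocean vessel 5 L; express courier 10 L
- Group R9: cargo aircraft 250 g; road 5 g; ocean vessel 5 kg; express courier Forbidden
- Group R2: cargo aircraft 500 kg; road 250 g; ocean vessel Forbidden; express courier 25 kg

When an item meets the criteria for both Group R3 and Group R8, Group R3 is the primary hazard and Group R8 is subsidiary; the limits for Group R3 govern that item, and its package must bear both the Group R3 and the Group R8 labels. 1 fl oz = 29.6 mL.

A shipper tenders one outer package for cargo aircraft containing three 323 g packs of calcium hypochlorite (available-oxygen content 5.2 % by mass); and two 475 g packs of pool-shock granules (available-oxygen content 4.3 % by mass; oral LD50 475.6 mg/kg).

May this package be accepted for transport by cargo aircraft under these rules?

Yes

Calcium hypochlorite: available-oxygen content 5.2 % by mass ≥ 3 % by mass → Group R4 (Oxidizer).
Available-oxygen content 4.3 % by mass meets the Group R4 criterion (Oxidizer), so the pool-shock granules are Group R4.
Group R4 net quantity: (three 323 g packs = 969 g) + (two 475 g packs = 950 g) = 1.919 kg.
That is within the Group R4 cargo aircraft limit of 2 kg.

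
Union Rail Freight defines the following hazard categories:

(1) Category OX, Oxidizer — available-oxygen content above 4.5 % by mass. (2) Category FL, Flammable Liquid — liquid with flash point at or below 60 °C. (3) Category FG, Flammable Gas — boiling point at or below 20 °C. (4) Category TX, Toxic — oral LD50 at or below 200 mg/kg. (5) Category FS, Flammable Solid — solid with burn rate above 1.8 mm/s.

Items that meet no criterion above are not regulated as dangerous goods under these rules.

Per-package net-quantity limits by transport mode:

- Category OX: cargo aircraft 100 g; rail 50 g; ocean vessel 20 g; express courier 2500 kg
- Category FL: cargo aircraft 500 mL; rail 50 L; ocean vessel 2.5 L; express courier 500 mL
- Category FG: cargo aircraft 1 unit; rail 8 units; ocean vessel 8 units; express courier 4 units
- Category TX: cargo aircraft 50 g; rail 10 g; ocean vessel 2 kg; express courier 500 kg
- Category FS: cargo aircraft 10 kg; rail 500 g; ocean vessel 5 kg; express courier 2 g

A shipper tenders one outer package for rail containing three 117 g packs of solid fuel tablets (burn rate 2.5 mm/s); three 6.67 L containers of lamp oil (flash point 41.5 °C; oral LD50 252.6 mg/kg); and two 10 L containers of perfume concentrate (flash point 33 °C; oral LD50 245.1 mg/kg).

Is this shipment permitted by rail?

Yes

Solid fuel tablets: burn rate 2.5 mm/s > 1.8 mm/s → Category FS (Flammable Solid).
Flash point 41.5 °C meets the Category FL criterion (Flammable Liquid), so the lamp oil is Category FL.
With flash point 33 °C (≤ 60 °C), the perfume concentrate falls in Category FL.
Category FL net quantity: (three 6.67 L containers = 20.01 L) + (two 10 L containers = 20 L) = 40.01 L.
40.01 L ≤ 50 L (rail limit, Category FL) — within limit.
Category FS quantity: three 117 g packs = 351 g.
That is within the Category FS rail limit of 500 g.
Every hazard category is within its rail limit and no segregation rule is violated.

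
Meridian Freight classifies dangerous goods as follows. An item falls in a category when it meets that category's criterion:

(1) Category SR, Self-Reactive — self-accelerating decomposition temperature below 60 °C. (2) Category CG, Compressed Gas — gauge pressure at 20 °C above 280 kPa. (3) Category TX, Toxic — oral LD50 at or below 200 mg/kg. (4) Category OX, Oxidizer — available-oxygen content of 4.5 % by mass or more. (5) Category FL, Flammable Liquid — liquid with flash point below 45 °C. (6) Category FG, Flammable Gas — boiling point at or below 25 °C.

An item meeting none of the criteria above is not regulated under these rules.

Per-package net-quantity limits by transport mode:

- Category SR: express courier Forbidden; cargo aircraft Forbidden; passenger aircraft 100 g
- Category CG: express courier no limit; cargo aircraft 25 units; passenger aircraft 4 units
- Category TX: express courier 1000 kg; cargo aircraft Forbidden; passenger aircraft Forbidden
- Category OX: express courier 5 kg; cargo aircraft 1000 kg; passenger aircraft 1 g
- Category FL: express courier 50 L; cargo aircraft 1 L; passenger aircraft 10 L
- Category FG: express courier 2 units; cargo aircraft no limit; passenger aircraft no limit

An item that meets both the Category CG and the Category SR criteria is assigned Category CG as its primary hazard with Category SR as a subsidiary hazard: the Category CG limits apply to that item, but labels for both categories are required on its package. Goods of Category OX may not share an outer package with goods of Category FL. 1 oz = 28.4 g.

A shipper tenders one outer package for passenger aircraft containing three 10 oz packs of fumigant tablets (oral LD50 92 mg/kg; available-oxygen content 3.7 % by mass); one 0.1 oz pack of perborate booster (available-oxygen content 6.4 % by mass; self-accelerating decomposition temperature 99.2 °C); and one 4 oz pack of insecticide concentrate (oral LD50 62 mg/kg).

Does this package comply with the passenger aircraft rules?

No

Oral LD50 92 mg/kg meets the Category TX criterion (Toxic), so the fumigant tablets are Category TX.
Available-oxygen content 6.4 % by mass meets the Category OX criterion (Oxidizer), so the perborate booster is Category OX.
With oral LD50 62 mg/kg (≤ 200 mg/kg), the insecticide concentrate falls in Category TX.
Category TX net quantity: (three 10 oz packs = 852 g) + (one 4 oz pack = 113.6 g) = 965.6 g.
By passenger aircraft, Category TX is Forbidden regardless of quantity.
Category OX quantity: one 0.1 oz pack = 2.84 g.
2.84 g > 1 g (passenger aircraft limit, Category OX) — over the limit.
The segregation rule (Category OX with Category FL) does not apply to Category TX with Category OX.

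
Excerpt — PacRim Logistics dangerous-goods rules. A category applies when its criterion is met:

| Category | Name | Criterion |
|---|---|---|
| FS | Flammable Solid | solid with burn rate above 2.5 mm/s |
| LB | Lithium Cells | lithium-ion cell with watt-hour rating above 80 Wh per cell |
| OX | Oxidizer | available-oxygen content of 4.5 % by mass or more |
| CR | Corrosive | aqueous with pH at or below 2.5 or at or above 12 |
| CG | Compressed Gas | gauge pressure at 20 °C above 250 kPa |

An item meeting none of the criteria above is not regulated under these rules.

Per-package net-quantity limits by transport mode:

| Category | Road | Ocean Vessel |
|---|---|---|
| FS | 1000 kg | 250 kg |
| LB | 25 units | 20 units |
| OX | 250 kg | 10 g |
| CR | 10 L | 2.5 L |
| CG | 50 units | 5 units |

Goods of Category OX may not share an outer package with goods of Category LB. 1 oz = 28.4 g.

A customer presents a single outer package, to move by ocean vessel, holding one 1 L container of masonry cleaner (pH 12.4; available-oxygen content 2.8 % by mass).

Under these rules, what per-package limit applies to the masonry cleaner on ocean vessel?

2.5 L

pH 12.4 meets the Category CR criterion (Corrosive), so the masonry cleaner is Category CR.
The ocean vessel limit for Category CR is 2.5 L.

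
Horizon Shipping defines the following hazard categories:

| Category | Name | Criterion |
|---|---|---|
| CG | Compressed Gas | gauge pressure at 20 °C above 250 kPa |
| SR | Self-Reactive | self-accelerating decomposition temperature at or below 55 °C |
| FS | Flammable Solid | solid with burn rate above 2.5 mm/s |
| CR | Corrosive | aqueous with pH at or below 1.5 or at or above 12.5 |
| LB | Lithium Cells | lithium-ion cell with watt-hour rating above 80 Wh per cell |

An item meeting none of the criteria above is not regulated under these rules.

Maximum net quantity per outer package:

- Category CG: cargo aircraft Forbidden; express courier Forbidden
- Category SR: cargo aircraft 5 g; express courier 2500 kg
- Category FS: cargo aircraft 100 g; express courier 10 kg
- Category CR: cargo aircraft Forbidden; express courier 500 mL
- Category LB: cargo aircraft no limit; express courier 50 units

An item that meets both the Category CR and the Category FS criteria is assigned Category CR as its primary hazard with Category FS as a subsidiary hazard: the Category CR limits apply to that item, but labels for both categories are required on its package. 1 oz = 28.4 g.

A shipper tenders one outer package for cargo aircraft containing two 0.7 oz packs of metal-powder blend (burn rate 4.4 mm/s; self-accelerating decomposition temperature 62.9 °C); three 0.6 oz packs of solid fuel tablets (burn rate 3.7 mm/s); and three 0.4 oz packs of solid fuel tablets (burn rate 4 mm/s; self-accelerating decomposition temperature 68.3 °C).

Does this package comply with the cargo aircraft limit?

No

Burn rate 4.4 mm/s meets the Category FS criterion (Flammable Solid), so the metal-powder blend is Category FS.
The solid fuel tablets have burn rate 3.7 mm/s, which is > 2.5 mm/s, so they are Category FS (Flammable Solid).
With burn rate 4 mm/s (> 2.5 mm/s), the solid fuel tablets fall in Category FS.
Total Category FS: (two 0.7 oz packs = 39.76 g) + (three 0.6 oz packs = 51.12 g) + (three 0.4 oz packs = 34.08 g) = 124.96 g.
124.96 g exceeds the cargo aircraft limit of 100 g for Category FS.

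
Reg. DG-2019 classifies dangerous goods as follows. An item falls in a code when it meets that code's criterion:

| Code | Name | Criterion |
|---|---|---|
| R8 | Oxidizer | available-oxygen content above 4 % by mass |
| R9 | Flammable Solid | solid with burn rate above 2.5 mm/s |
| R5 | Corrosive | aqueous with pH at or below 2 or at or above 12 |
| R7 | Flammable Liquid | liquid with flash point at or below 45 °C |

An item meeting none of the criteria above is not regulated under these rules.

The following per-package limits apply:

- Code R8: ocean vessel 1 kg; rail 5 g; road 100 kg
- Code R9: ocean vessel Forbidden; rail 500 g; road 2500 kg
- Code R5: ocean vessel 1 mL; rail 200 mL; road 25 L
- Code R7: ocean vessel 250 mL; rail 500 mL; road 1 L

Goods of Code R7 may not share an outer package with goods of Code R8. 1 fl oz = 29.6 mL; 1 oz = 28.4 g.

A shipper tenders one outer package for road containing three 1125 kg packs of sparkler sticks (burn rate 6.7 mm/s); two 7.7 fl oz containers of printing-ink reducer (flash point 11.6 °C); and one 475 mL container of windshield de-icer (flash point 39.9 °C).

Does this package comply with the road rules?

No

With burn rate 6.7 mm/s (> 2.5 mm/s), the sparkler sticks fall in Code R9.
Printing-ink reducer: flash point 11.6 °C ≤ 45 °C → Code R7 (Flammable Liquid).
With flash point 39.9 °C (≤ 45 °C), the windshield de-icer falls in Code R7.
Total Code R7: (two 7.7 fl oz containers = 455.84 mL) + 475 mL = 930.84 mL.
930.84 mL is within the road limit of 1 L for Code R7.
Code R9 quantity: three 1125 kg packs = 3375 kg.
3375 kg > 2500 kg (road limit, Code R9) — over the limit.
The segregation rule (Code R7 with Code R8) does not apply to Code R7 with Code R9.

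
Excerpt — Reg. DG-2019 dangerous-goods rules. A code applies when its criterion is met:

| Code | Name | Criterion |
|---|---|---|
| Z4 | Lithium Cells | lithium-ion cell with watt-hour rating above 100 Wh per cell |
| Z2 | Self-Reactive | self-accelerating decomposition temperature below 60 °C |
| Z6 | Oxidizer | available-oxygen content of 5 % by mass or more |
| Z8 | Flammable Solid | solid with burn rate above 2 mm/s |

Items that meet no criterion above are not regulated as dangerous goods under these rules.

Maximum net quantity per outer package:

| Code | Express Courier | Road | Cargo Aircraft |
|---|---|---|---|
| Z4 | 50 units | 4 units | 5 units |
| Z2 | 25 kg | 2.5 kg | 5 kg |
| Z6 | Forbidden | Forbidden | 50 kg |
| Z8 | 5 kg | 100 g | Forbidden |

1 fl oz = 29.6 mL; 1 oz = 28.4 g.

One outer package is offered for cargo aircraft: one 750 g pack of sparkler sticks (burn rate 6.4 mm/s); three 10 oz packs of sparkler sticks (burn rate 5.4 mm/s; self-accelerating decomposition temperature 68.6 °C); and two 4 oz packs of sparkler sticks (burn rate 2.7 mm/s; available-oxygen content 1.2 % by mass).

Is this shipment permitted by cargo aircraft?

With burn rate 6.4 mm/s (> 2 mm/s), the sparkler sticks fall in Code Z8.
Burn rate 5.4 mm/s meets the Code Z8 criterion (Flammable Solid), so the sparkler sticks are Code Z8.
With burn rate 2.7 mm/s (> 2 mm/s), the sparkler sticks fall in Code Z8.
Total Code Z8: 750 g + (three 10 oz packs = 852 g) + (two 4 oz packs = 227.2 g) = 1829.2 g.
By cargo aircraft, Code Z8 is Forbidden regardless of quantity.

No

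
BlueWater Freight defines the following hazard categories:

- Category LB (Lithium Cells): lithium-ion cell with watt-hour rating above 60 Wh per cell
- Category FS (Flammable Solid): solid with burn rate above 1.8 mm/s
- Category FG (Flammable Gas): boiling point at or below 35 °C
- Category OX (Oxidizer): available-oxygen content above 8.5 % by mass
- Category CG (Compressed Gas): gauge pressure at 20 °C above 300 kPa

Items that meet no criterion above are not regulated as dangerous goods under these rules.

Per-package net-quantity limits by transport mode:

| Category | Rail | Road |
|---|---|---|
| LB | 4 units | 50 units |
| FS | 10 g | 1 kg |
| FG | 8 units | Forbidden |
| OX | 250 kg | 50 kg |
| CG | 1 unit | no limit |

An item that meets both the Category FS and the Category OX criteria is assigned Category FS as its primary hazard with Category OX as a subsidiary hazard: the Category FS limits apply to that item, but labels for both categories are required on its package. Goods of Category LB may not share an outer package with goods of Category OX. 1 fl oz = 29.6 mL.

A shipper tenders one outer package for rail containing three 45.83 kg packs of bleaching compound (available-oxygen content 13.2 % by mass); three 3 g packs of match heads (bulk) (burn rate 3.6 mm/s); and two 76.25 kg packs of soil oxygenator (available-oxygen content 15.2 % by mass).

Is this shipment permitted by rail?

The bleaching compound has available-oxygen content 13.2 % by mass, which is > 8.5 % by mass, so it is Category OX (Oxidizer).
Burn rate 3.6 mm/s meets the Category FS criterion (Flammable Solid), so the match heads (bulk) are Category FS.
Available-oxygen content 15.2 % by mass meets the Category OX criterion (Oxidizer), so the soil oxygenator is Category OX.
Category OX net quantity: (three 45.83 kg packs = 137.49 kg) + (two 76.25 kg packs = 152.5 kg) = 289.99 kg.
That exceeds the Category OX rail limit of 250 kg.
Category FS quantity: three 3 g packs = 9 g.
That is within the Category FS rail limit of 10 g.
The segregation rule (Category LB with Category OX) does not apply to Category OX with Category FS.

No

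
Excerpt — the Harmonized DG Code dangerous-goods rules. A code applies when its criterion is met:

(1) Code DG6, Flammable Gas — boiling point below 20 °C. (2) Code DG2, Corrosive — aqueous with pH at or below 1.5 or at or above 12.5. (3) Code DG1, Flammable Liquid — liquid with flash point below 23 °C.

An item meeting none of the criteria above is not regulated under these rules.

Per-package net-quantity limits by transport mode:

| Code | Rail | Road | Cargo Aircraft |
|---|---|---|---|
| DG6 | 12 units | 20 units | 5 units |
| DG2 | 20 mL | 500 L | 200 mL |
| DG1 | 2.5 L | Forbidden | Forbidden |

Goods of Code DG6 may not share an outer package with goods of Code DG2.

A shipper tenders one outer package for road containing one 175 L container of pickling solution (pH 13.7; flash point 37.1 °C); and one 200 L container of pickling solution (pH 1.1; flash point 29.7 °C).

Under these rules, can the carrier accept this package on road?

pH 13.7 meets the Code DG2 criterion (Corrosive), so the pickling solution is Code DG2.
With pH 1.1 (≤ 1.5), the pickling solution falls in Code DG2.
Total Code DG2: 175 L + 200 L = 375 L.
375 L ≤ 500 L (road limit, Code DG2) — within limit.

Yes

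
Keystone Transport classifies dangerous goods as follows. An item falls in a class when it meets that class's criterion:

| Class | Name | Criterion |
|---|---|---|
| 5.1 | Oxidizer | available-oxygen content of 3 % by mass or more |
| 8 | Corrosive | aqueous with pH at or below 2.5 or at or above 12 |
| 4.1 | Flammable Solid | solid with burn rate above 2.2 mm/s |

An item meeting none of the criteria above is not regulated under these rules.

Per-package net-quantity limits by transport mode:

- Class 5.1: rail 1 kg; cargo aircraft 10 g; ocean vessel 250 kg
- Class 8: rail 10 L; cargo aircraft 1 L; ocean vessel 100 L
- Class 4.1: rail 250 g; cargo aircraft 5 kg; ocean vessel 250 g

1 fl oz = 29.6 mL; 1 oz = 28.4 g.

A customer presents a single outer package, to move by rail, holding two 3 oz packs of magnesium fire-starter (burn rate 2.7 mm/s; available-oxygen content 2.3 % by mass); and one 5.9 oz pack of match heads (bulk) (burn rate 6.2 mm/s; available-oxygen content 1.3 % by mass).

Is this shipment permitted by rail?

No

With burn rate 2.7 mm/s (> 2.2 mm/s), the magnesium fire-starter falls in Class 4.1.
The match heads (bulk) have burn rate 6.2 mm/s, which is > 2.2 mm/s, so they are Class 4.1 (Flammable Solid).
Class 4.1 net quantity: (two 3 oz packs = 170.4 g) + (one 5.9 oz pack = 167.56 g) = 337.96 g.
337.96 g > 250 g (rail limit, Class 4.1) — over the limit.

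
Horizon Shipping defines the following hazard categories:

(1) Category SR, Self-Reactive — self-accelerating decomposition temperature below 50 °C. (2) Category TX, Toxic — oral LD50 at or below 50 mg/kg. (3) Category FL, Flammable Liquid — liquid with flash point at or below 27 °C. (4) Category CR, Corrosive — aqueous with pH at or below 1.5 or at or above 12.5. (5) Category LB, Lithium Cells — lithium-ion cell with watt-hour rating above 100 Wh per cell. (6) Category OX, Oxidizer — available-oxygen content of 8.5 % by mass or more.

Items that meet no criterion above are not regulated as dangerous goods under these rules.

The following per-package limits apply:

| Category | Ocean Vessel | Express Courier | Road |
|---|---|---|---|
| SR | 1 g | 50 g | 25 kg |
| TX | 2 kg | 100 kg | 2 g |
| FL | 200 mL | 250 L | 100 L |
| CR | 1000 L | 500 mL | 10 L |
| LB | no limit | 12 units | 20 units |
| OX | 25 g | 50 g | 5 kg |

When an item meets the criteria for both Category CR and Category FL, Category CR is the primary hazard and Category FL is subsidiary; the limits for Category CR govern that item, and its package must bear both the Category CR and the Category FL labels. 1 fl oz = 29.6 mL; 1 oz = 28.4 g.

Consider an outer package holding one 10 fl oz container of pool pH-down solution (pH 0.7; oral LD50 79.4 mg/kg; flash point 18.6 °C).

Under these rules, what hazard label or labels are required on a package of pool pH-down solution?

Category CR and FL

Pool pH-down solution: pH 0.7 ≤ 1.5 → Category CR (Corrosive).
Pool pH-down solution: flash point 18.6 °C ≤ 27 °C → Category FL (Flammable Liquid).
By the precedence rule Category CR is primary and Category FL is subsidiary, and that rule requires both labels on the package.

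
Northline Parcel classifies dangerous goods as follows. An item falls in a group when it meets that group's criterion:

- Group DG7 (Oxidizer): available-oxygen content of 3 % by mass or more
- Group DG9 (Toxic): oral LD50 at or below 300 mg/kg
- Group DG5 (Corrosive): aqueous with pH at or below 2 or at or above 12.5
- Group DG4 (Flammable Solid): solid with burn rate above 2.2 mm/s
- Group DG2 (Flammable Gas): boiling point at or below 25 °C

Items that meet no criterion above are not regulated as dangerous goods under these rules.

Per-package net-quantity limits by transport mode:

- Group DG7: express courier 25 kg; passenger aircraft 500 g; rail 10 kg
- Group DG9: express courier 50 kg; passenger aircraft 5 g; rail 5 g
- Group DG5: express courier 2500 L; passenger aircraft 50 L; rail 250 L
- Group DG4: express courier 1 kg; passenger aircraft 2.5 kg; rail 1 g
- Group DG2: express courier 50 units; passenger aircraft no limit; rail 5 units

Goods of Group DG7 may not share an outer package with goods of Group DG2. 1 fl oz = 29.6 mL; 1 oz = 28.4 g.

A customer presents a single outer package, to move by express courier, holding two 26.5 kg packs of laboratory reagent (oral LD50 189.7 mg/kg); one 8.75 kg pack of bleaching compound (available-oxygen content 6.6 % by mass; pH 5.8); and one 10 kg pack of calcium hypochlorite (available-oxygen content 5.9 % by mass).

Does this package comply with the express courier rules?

With oral LD50 189.7 mg/kg (≤ 300 mg/kg), the laboratory reagent falls in Group DG9.
Bleaching compound: available-oxygen content 6.6 % by mass ≥ 3 % by mass → Group DG7 (Oxidizer).
Calcium hypochlorite: available-oxygen content 5.9 % by mass ≥ 3 % by mass → Group DG7 (Oxidizer).
Group DG7 net quantity: 8.75 kg + 10 kg = 18.75 kg.
18.75 kg is within the express courier limit of 25 kg for Group DG7.
Group DG9 quantity: two 26.5 kg packs = 53 kg.
53 kg exceeds the express courier limit of 50 kg for Group DG9.
The segregation rule (Group DG7 with Group DG2) does not apply to Group DG7 with Group DG9.

No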